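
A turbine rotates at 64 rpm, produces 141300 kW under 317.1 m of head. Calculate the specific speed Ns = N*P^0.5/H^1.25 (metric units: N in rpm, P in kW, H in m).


Ns = 64 * 141300^0.5 / 317.1^1.25 = 17.9786


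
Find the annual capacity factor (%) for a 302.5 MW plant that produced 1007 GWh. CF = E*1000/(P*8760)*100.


CF = 1007 * 1000 / (302.5 * 8760) * 100 = 38.0014 %


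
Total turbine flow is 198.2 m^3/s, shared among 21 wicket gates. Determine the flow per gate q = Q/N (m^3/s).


q = 198.2 / 21 = 9.4381 m^3/s


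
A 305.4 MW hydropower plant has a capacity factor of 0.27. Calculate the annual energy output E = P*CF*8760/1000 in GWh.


E = 305.4 * 0.27 * 8760 / 1000 = 722.3321 GWh


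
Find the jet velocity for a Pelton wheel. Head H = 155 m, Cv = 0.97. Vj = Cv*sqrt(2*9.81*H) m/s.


Vj = 0.97 * sqrt(2*9.81*155) = 53.4918 m/s


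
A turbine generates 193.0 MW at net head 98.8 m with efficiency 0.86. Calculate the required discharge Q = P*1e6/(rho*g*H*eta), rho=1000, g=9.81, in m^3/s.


Q = 193.0 * 1e6 / (1000 * 9.81 * 98.8 * 0.86) = 231.5437 m^3/s


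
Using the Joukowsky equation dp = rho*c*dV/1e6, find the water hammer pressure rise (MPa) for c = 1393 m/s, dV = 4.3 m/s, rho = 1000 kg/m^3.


dp = 1000 * 1393 * 4.3 / 1e6 = 5.9899 MPa


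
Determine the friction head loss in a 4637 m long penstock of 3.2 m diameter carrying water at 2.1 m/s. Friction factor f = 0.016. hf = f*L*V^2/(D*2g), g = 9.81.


hf = 0.016 * 4637 * 2.1^2 / (3.2 * 2 * 9.81) = 5.2113 m


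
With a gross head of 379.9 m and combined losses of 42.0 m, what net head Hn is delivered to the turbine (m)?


Hn = 379.9 - 42.0 = 337.9000 m


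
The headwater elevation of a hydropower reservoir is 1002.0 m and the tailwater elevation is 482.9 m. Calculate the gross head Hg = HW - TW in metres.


Hg = 1002.0 - 482.9 = 519.1000 m


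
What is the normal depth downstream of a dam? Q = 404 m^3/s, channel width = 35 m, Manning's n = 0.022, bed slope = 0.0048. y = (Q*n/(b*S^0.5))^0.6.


y = (404 * 0.022 / (35 * 0.0048^0.5))^0.6 = 2.1801 m


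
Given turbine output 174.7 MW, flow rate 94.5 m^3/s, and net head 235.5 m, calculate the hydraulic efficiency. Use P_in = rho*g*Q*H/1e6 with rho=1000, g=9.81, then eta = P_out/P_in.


P_in = 1000 * 9.81 * 94.5 * 235.5 / 1e6 = 218.3191 MW
eta = 174.7 / 218.3191 = 0.8002


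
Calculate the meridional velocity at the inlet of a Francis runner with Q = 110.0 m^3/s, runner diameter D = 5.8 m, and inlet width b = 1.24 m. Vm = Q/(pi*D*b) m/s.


Vm = 110.0 / (pi * 5.8 * 1.24) = 4.8685 m/s


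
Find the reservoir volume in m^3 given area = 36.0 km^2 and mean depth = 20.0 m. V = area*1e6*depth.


V = 36.0 * 1e6 * 20.0 = 7.2000e+08 m^3


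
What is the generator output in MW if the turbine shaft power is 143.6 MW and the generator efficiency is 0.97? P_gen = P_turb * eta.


P_gen = 143.6 * 0.97 = 139.2920 MW


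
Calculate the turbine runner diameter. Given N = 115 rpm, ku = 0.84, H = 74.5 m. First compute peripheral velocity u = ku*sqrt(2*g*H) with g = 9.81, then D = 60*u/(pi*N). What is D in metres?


u = 0.84 * sqrt(2*9.81*74.5) = 32.1149 m/s
D = 60 * 32.1149 / (pi * 115) = 5.3335 m


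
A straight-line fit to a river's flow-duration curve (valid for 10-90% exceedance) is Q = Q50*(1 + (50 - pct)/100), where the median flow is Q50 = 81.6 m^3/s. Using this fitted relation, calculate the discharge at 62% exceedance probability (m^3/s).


Q = 81.6 * (1 + (50 - 62)/100) = 71.8080 m^3/s


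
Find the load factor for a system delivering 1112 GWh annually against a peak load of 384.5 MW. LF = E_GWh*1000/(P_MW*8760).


LF = 1112 * 1000 / (384.5 * 8760) = 0.3301


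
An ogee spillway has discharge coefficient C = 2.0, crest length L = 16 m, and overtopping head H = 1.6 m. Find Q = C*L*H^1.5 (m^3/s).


Q = 2.0 * 16 * 1.6^1.5 = 64.7634 m^3/s


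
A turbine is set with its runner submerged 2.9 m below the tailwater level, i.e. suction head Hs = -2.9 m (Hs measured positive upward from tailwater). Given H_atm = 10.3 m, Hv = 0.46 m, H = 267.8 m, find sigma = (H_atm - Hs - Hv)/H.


sigma = (10.3 - (-2.9) - 0.46) / 267.8 = 0.0476


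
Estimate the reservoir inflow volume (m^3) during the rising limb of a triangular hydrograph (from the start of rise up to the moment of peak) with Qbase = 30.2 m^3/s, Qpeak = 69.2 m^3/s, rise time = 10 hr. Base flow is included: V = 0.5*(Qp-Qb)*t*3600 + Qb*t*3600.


V = 0.5*(69.2 - 30.2)*10*3600 + 30.2*10*3600 = 1.7892e+06 m^3


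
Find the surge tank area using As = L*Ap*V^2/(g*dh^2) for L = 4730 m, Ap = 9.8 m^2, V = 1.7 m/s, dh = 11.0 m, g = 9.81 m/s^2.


As = 4730 * 9.8 * 1.7^2 / (9.81 * 11.0^2) = 112.8576 m^2


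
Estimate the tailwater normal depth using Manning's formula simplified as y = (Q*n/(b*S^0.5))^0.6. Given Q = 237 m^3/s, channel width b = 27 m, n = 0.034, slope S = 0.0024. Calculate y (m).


y = (237 * 0.034 / (27 * 0.0024^0.5))^0.6 = 2.9570 m


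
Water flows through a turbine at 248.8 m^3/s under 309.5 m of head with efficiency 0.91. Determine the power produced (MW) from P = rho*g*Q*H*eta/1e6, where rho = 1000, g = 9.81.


P = 1000 * 9.81 * 248.8 * 309.5 * 0.91 / 1e6 = 687.4188 MW


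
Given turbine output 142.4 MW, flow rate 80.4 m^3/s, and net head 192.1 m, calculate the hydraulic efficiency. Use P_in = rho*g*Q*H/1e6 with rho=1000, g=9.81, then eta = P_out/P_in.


P_in = 1000 * 9.81 * 80.4 * 192.1 / 1e6 = 151.5139 MW
eta = 142.4 / 151.5139 = 0.9398


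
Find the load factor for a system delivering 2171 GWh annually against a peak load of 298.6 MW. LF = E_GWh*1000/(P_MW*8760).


LF = 2171 * 1000 / (298.6 * 8760) = 0.8300


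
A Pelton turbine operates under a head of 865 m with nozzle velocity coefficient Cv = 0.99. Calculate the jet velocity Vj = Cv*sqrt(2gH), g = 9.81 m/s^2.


Vj = 0.99 * sqrt(2*9.81*865) = 128.9712 m/s


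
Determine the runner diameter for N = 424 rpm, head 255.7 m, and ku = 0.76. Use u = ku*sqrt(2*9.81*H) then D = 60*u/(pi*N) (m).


u = 0.76 * sqrt(2*9.81*255.7) = 53.8305 m/s
D = 60 * 53.8305 / (pi * 424) = 2.4247 m


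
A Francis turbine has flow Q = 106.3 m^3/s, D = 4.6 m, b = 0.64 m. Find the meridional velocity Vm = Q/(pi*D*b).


Vm = 106.3 / (pi * 4.6 * 0.64) = 11.4933 m/s


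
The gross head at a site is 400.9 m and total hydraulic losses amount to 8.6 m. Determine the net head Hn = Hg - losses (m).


Hn = 400.9 - 8.6 = 392.3000 m


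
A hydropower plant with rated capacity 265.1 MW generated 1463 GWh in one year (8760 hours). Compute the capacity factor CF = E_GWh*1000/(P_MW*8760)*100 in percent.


CF = 1463 * 1000 / (265.1 * 8760) * 100 = 62.9985 %


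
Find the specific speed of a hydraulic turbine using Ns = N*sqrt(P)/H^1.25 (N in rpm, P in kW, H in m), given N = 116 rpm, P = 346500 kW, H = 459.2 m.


Ns = 116 * 346500^0.5 / 459.2^1.25 = 32.1223


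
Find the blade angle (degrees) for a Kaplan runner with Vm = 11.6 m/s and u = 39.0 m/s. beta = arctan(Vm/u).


beta = arctan(11.6 / 39.0) = 16.5644 degrees


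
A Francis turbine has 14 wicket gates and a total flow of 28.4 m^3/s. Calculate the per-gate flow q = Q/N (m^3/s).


q = 28.4 / 14 = 2.0286 m^3/s


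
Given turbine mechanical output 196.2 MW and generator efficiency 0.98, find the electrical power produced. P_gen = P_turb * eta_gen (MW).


P_gen = 196.2 * 0.98 = 192.2760 MW


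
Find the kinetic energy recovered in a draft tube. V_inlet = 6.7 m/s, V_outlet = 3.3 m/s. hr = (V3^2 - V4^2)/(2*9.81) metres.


hr = (6.7^2 - 3.3^2) / (2*9.81) = 1.7329 m


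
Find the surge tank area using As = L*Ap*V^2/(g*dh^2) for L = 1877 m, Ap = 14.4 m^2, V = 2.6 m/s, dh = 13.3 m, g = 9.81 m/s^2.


As = 1877 * 14.4 * 2.6^2 / (9.81 * 13.3^2) = 105.2934 m^2


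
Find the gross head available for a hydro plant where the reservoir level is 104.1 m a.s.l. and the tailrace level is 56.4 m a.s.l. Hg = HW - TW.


Hg = 104.1 - 56.4 = 47.7000 m


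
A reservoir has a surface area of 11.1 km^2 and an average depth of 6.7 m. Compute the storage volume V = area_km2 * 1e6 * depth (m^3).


V = 11.1 * 1e6 * 6.7 = 7.4370e+07 m^3


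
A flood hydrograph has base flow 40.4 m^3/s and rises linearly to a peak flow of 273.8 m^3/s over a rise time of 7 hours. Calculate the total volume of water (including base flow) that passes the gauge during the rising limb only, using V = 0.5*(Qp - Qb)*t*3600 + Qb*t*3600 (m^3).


V = 0.5*(273.8 - 40.4)*7*3600 + 40.4*7*3600 = 3.9589e+06 m^3


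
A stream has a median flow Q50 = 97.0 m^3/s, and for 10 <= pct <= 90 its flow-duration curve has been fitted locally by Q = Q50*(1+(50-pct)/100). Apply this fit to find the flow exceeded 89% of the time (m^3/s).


Q = 97.0 * (1 + (50 - 89)/100) = 59.1700 m^3/s


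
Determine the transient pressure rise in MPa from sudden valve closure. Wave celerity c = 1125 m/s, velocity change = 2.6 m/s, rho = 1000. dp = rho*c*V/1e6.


dp = 1000 * 1125 * 2.6 / 1e6 = 2.9250 MPa


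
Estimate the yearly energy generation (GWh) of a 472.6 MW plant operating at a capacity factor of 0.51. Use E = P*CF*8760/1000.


E = 472.6 * 0.51 * 8760 / 1000 = 2111.3878 GWh


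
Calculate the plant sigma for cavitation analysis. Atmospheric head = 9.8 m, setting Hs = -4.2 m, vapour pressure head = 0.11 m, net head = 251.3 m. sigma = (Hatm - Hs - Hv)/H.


sigma = (9.8 - (-4.2) - 0.11) / 251.3 = 0.0553


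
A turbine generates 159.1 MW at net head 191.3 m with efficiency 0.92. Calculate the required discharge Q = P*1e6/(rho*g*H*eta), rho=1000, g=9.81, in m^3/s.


Q = 159.1 * 1e6 / (1000 * 9.81 * 191.3 * 0.92) = 92.1506 m^3/s


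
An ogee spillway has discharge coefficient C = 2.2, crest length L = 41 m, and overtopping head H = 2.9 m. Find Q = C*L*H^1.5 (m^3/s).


Q = 2.2 * 41 * 2.9^1.5 = 445.4547 m^3/s


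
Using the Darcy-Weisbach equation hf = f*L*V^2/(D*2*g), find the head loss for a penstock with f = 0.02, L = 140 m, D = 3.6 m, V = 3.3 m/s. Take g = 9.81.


hf = 0.02 * 140 * 3.3^2 / (3.6 * 2 * 9.81) = 0.4317 m


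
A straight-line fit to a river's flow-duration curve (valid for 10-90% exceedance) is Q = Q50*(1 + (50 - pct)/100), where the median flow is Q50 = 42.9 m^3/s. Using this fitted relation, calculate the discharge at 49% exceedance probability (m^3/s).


Q = 42.9 * (1 + (50 - 49)/100) = 43.3290 m^3/s


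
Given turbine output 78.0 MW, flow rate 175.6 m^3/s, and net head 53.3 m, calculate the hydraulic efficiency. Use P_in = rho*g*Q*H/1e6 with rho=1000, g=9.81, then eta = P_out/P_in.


P_in = 1000 * 9.81 * 175.6 * 53.3 / 1e6 = 91.8165 MW
eta = 78.0 / 91.8165 = 0.8495


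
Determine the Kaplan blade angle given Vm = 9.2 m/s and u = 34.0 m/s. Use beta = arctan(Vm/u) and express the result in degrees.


beta = arctan(9.2 / 34.0) = 15.1410 degrees


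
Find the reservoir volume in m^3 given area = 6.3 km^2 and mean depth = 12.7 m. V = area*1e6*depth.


V = 6.3 * 1e6 * 12.7 = 8.0010e+07 m^3


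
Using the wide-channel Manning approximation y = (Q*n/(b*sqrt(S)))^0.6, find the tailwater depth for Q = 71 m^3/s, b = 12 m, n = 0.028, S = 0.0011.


y = (71 * 0.028 / (12 * 0.0011^0.5))^0.6 = 2.6250 m


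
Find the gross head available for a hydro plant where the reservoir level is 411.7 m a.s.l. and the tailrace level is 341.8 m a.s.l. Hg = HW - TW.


Hg = 411.7 - 341.8 = 69.9000 m


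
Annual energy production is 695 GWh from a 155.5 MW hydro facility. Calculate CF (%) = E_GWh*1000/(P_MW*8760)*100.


CF = 695 * 1000 / (155.5 * 8760) * 100 = 51.0212 %


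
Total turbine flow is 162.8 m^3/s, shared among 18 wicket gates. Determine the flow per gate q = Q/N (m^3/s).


q = 162.8 / 18 = 9.0444 m^3/s


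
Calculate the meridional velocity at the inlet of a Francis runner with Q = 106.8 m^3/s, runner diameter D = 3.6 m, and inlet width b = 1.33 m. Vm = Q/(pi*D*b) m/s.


Vm = 106.8 / (pi * 3.6 * 1.33) = 7.1001 m/s


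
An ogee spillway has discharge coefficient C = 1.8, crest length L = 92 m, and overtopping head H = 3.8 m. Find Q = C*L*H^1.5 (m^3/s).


Q = 1.8 * 92 * 3.8^1.5 = 1226.6925 m^3/s


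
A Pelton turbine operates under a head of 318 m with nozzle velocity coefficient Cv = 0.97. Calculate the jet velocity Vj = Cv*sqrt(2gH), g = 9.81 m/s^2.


Vj = 0.97 * sqrt(2*9.81*318) = 76.6187 m/s


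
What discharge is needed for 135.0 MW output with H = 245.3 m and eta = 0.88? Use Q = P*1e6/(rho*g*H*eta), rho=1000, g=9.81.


Q = 135.0 * 1e6 / (1000 * 9.81 * 245.3 * 0.88) = 63.7506 m^3/s


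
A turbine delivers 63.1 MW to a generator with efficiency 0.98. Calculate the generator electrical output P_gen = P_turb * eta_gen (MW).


P_gen = 63.1 * 0.98 = 61.8380 MW


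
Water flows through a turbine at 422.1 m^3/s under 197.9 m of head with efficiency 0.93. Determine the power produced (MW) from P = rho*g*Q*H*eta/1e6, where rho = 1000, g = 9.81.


P = 1000 * 9.81 * 422.1 * 197.9 * 0.93 / 1e6 = 762.1020 MW


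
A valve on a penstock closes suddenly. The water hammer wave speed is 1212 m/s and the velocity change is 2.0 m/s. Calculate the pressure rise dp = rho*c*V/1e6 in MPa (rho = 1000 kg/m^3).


dp = 1000 * 1212 * 2.0 / 1e6 = 2.4240 MPa


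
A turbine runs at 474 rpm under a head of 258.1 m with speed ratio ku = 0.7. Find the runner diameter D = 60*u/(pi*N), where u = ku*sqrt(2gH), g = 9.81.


u = 0.7 * sqrt(2*9.81*258.1) = 49.8129 m/s
D = 60 * 49.8129 / (pi * 474) = 2.0071 m


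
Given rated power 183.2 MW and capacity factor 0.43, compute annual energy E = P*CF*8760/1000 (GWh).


E = 183.2 * 0.43 * 8760 / 1000 = 690.0778 GWh


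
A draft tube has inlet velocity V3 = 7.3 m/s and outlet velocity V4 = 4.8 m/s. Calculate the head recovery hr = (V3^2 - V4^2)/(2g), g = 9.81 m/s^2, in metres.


hr = (7.3^2 - 4.8^2) / (2*9.81) = 1.5418 m


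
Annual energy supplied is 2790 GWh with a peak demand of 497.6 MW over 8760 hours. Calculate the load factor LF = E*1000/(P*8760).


LF = 2790 * 1000 / (497.6 * 8760) = 0.6401


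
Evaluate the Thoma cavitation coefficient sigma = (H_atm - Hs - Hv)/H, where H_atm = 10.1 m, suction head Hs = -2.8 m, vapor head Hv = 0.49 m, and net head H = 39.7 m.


sigma = (10.1 - (-2.8) - 0.49) / 39.7 = 0.3126


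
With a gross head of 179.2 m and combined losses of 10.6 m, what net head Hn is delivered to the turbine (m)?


Hn = 179.2 - 10.6 = 168.6000 m


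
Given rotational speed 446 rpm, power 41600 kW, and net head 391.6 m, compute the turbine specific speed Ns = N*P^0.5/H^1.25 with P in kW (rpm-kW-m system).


Ns = 446 * 41600^0.5 / 391.6^1.25 = 52.2190


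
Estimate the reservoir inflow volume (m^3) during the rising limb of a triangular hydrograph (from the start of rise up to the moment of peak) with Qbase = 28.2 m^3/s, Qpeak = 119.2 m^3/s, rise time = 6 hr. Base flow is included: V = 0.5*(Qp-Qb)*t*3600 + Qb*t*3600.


V = 0.5*(119.2 - 28.2)*6*3600 + 28.2*6*3600 = 1.5919e+06 m^3


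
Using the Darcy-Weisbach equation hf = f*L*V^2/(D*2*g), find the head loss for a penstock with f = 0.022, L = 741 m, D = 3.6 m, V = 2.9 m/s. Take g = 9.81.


hf = 0.022 * 741 * 2.9^2 / (3.6 * 2 * 9.81) = 1.9410 m


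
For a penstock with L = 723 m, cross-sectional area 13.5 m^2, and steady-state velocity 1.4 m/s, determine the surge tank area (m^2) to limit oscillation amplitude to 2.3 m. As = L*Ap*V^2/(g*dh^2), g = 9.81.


As = 723 * 13.5 * 1.4^2 / (9.81 * 2.3^2) = 368.6408 m^2


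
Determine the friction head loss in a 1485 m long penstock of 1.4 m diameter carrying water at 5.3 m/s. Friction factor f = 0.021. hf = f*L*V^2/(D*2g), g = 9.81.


hf = 0.021 * 1485 * 5.3^2 / (1.4 * 2 * 9.81) = 31.8912 m


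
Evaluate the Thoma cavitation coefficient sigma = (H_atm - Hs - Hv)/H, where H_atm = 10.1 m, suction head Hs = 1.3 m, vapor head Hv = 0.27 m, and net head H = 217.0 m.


sigma = (10.1 - 1.3 - 0.27) / 217.0 = 0.0393


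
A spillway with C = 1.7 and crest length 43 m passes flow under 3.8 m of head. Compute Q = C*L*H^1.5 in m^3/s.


Q = 1.7 * 43 * 3.8^1.5 = 541.4929 m^3/s


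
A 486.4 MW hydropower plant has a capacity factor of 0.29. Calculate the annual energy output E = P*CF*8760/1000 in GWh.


E = 486.4 * 0.29 * 8760 / 1000 = 1235.6506 GWh


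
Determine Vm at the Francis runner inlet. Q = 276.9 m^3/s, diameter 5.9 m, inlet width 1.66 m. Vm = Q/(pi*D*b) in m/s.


Vm = 276.9 / (pi * 5.9 * 1.66) = 8.9994 m/s


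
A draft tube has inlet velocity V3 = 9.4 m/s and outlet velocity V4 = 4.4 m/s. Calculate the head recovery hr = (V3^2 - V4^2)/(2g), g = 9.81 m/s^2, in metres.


hr = (9.4^2 - 4.4^2) / (2*9.81) = 3.5168 m


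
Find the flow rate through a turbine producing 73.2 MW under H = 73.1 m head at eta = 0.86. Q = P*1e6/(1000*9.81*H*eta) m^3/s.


Q = 73.2 * 1e6 / (1000 * 9.81 * 73.1 * 0.86) = 118.6933 m^3/s


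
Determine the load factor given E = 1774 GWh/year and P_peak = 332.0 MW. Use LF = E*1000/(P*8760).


LF = 1774 * 1000 / (332.0 * 8760) = 0.6100


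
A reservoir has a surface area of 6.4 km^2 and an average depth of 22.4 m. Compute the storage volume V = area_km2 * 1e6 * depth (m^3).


V = 6.4 * 1e6 * 22.4 = 1.4336e+08 m^3


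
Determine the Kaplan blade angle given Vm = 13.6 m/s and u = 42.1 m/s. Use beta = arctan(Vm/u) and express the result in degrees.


beta = arctan(13.6 / 42.1) = 17.9026 degrees


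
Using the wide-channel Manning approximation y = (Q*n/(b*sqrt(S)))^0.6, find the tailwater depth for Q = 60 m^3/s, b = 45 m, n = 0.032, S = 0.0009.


y = (60 * 0.032 / (45 * 0.0009^0.5))^0.6 = 1.2353 m


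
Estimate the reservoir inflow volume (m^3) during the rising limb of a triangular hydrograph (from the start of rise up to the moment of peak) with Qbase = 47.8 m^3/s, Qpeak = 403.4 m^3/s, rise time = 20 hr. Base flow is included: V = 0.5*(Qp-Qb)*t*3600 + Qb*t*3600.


V = 0.5*(403.4 - 47.8)*20*3600 + 47.8*20*3600 = 1.6243e+07 m^3


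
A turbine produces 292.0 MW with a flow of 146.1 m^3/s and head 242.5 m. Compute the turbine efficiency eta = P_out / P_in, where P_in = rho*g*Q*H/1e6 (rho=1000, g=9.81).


P_in = 1000 * 9.81 * 146.1 * 242.5 / 1e6 = 347.5609 MW
eta = 292.0 / 347.5609 = 0.8401


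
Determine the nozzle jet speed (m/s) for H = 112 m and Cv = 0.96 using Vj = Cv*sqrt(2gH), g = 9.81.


Vj = 0.96 * sqrt(2*9.81*112) = 45.0018 m/s


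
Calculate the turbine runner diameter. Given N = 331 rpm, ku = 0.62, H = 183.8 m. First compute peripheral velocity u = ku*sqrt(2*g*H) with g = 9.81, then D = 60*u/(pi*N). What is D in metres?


u = 0.62 * sqrt(2*9.81*183.8) = 37.2318 m/s
D = 60 * 37.2318 / (pi * 331) = 2.1483 m


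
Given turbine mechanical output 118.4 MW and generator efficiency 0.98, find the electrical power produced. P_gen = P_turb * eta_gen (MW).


P_gen = 118.4 * 0.98 = 116.0320 MW


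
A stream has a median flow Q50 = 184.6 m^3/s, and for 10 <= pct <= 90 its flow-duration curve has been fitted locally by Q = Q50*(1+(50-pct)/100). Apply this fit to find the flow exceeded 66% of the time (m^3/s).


Q = 184.6 * (1 + (50 - 66)/100) = 155.0640 m^3/s


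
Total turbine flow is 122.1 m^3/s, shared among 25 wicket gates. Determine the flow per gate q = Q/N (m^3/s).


q = 122.1 / 25 = 4.8840 m^3/s


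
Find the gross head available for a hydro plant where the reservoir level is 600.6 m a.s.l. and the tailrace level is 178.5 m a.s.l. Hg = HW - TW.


Hg = 600.6 - 178.5 = 422.1000 m


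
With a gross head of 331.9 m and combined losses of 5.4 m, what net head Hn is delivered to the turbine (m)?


Hn = 331.9 - 5.4 = 326.5000 m


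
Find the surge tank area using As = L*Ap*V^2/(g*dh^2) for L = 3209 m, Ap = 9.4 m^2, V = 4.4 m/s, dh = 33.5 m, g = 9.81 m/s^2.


As = 3209 * 9.4 * 4.4^2 / (9.81 * 33.5^2) = 53.0450 m^2


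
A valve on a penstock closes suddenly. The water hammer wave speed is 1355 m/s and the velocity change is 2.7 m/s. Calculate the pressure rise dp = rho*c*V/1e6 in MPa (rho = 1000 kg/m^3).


dp = 1000 * 1355 * 2.7 / 1e6 = 3.6585 MPa


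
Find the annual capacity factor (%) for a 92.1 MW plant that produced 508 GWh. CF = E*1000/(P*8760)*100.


CF = 508 * 1000 / (92.1 * 8760) * 100 = 62.9651 %


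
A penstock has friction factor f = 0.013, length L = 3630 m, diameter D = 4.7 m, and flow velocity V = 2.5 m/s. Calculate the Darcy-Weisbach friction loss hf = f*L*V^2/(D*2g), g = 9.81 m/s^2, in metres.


hf = 0.013 * 3630 * 2.5^2 / (4.7 * 2 * 9.81) = 3.1984 m


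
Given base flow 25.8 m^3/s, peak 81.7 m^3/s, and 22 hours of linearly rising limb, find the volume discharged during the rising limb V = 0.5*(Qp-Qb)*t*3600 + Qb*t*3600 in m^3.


V = 0.5*(81.7 - 25.8)*22*3600 + 25.8*22*3600 = 4.2570e+06 m^3


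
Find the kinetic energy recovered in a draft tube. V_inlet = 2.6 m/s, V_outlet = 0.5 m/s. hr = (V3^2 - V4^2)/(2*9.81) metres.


hr = (2.6^2 - 0.5^2) / (2*9.81) = 0.3318 m


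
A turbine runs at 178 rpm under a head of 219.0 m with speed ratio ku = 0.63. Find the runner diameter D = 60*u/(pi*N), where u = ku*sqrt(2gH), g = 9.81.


u = 0.63 * sqrt(2*9.81*219.0) = 41.2964 m/s
D = 60 * 41.2964 / (pi * 178) = 4.4309 m


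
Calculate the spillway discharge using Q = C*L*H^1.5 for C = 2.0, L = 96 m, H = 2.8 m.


Q = 2.0 * 96 * 2.8^1.5 = 899.5769 m^3/s


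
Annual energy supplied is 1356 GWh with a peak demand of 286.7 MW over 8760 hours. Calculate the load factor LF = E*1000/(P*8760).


LF = 1356 * 1000 / (286.7 * 8760) = 0.5399


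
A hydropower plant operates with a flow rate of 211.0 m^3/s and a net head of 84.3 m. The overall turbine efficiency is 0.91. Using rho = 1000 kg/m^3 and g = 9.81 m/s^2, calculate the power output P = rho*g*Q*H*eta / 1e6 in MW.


P = 1000 * 9.81 * 211.0 * 84.3 * 0.91 / 1e6 = 158.7890 MW


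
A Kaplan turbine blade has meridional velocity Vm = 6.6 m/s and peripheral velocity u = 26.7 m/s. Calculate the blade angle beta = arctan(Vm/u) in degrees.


beta = arctan(6.6 / 26.7) = 13.8847 degrees


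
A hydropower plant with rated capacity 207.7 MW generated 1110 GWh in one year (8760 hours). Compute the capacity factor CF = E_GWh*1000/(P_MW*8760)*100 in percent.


CF = 1110 * 1000 / (207.7 * 8760) * 100 = 61.0074 %


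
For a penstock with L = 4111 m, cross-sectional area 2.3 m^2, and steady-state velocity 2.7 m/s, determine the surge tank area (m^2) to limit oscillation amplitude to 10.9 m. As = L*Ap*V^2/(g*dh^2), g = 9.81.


As = 4111 * 2.3 * 2.7^2 / (9.81 * 10.9^2) = 59.1399 m^2


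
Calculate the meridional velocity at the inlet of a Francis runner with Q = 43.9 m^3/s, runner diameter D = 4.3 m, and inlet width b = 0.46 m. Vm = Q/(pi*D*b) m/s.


Vm = 43.9 / (pi * 4.3 * 0.46) = 7.0646 m/s


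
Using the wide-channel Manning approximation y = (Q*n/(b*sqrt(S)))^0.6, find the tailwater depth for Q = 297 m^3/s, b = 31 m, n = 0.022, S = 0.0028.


y = (297 * 0.022 / (31 * 0.0028^0.5))^0.6 = 2.2916 m


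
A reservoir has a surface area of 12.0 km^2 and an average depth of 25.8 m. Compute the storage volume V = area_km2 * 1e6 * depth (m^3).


V = 12.0 * 1e6 * 25.8 = 3.0960e+08 m^3


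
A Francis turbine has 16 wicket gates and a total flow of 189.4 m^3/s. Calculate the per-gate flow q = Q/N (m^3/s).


q = 189.4 / 16 = 11.8375 m^3/s


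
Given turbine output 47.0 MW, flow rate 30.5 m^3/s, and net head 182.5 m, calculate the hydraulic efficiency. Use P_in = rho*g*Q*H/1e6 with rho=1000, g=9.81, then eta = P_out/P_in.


P_in = 1000 * 9.81 * 30.5 * 182.5 / 1e6 = 54.6049 MW
eta = 47.0 / 54.6049 = 0.8607


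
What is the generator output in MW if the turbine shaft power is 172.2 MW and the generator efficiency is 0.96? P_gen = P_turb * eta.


P_gen = 172.2 * 0.96 = 165.3120 MW


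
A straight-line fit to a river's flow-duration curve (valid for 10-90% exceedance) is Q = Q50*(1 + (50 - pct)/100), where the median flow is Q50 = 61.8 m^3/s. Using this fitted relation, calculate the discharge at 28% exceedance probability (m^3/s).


Q = 61.8 * (1 + (50 - 28)/100) = 75.3960 m^3/s


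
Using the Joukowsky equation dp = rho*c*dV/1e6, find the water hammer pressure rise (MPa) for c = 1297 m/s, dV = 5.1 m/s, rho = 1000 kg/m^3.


dp = 1000 * 1297 * 5.1 / 1e6 = 6.6147 MPa


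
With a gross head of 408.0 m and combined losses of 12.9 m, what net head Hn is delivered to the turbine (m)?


Hn = 408.0 - 12.9 = 395.1000 m


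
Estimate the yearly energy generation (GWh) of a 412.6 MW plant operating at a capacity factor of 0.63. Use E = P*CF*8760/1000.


E = 412.6 * 0.63 * 8760 / 1000 = 2277.0569 GWh


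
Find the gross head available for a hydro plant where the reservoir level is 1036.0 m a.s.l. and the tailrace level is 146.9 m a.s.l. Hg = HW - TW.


Hg = 1036.0 - 146.9 = 889.1000 m


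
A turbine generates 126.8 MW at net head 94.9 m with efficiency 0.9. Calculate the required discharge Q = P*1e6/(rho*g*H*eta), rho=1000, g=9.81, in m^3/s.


Q = 126.8 * 1e6 / (1000 * 9.81 * 94.9 * 0.9) = 151.3357 m^3/s


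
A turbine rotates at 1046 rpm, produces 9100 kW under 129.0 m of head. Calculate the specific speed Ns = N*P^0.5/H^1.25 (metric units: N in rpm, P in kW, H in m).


Ns = 1046 * 9100^0.5 / 129.0^1.25 = 229.5172


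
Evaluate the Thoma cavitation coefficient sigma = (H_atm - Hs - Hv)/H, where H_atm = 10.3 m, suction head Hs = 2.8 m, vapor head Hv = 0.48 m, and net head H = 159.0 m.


sigma = (10.3 - 2.8 - 0.48) / 159.0 = 0.0442


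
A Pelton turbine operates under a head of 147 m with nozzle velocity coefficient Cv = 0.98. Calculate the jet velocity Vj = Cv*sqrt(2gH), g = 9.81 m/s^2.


Vj = 0.98 * sqrt(2*9.81*147) = 52.6301 m/s


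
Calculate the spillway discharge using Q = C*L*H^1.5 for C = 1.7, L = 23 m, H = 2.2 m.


Q = 1.7 * 23 * 2.2^1.5 = 127.5883 m^3/s


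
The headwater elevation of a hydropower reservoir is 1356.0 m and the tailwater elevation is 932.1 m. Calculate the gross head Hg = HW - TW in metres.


Hg = 1356.0 - 932.1 = 423.9000 m


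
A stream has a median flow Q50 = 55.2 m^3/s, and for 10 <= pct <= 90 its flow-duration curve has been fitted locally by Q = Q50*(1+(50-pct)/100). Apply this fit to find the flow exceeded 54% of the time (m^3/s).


Q = 55.2 * (1 + (50 - 54)/100) = 52.9920 m^3/s


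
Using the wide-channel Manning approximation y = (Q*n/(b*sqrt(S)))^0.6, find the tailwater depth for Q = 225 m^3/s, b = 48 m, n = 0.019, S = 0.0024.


y = (225 * 0.019 / (48 * 0.0024^0.5))^0.6 = 1.4314 m


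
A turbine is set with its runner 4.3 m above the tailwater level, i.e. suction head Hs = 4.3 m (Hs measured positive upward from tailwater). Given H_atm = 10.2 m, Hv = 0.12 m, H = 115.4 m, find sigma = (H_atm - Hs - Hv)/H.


sigma = (10.2 - 4.3 - 0.12) / 115.4 = 0.0501


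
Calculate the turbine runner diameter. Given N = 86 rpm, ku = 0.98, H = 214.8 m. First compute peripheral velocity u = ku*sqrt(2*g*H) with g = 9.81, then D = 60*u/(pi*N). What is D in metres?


u = 0.98 * sqrt(2*9.81*214.8) = 63.6199 m/s
D = 60 * 63.6199 / (pi * 86) = 14.1285 m


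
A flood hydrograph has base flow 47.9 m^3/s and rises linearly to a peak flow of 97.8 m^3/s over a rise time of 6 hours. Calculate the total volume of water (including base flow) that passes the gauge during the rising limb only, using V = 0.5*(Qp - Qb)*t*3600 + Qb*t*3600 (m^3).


V = 0.5*(97.8 - 47.9)*6*3600 + 47.9*6*3600 = 1.5736e+06 m^3


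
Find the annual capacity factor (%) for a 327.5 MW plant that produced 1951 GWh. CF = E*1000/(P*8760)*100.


CF = 1951 * 1000 / (327.5 * 8760) * 100 = 68.0052 %


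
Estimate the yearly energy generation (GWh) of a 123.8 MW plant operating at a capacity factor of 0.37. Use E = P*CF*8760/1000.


E = 123.8 * 0.37 * 8760 / 1000 = 401.2606 GWh


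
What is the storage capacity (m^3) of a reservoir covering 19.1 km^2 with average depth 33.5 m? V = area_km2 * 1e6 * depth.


V = 19.1 * 1e6 * 33.5 = 6.3985e+08 m^3


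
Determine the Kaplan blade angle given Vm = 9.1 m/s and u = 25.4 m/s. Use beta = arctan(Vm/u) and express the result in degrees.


beta = arctan(9.1 / 25.4) = 19.7110 degrees


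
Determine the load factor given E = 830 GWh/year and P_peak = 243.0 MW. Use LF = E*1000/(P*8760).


LF = 830 * 1000 / (243.0 * 8760) = 0.3899


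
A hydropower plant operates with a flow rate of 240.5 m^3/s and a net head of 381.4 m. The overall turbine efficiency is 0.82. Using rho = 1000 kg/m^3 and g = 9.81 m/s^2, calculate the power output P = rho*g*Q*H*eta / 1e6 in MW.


P = 1000 * 9.81 * 240.5 * 381.4 * 0.82 / 1e6 = 737.8679 MW


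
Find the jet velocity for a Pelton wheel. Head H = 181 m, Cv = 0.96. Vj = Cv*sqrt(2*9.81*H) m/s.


Vj = 0.96 * sqrt(2*9.81*181) = 57.2084 m/s


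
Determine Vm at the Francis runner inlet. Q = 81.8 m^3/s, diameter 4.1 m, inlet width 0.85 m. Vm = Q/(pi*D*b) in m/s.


Vm = 81.8 / (pi * 4.1 * 0.85) = 7.4714 m/s


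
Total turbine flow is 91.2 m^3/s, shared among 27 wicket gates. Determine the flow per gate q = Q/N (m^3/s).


q = 91.2 / 27 = 3.3778 m^3/s


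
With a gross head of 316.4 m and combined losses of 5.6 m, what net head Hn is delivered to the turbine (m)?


Hn = 316.4 - 5.6 = 310.8000 m


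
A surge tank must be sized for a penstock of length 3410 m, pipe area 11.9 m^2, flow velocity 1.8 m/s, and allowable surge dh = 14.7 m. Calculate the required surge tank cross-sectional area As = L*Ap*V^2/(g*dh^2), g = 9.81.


As = 3410 * 11.9 * 1.8^2 / (9.81 * 14.7^2) = 62.0216 m^2


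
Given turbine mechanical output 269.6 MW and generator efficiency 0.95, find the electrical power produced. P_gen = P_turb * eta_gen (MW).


P_gen = 269.6 * 0.95 = 256.1200 MW


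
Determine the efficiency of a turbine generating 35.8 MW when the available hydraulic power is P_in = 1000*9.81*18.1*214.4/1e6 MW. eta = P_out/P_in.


P_in = 1000 * 9.81 * 18.1 * 214.4 / 1e6 = 38.0691 MW
eta = 35.8 / 38.0691 = 0.9404


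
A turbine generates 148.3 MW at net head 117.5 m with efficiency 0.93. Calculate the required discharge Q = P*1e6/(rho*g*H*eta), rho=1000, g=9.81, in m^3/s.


Q = 148.3 * 1e6 / (1000 * 9.81 * 117.5 * 0.93) = 138.3411 m^3/s


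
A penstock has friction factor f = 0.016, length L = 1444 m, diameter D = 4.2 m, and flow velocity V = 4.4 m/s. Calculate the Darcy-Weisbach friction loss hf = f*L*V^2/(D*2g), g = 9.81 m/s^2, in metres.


hf = 0.016 * 1444 * 4.4^2 / (4.2 * 2 * 9.81) = 5.4281 m


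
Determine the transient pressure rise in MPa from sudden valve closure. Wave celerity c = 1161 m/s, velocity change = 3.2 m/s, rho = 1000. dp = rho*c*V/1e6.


dp = 1000 * 1161 * 3.2 / 1e6 = 3.7152 MPa


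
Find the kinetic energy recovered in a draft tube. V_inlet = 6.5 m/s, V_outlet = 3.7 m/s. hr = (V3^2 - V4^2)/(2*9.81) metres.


hr = (6.5^2 - 3.7^2) / (2*9.81) = 1.4557 m


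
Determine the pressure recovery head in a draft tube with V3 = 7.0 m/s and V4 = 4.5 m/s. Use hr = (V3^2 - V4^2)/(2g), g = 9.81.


hr = (7.0^2 - 4.5^2) / (2*9.81) = 1.4653 m


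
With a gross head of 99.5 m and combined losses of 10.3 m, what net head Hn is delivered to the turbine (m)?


Hn = 99.5 - 10.3 = 89.2000 m


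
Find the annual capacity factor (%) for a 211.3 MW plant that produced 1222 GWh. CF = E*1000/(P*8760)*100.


CF = 1222 * 1000 / (211.3 * 8760) * 100 = 66.0188 %


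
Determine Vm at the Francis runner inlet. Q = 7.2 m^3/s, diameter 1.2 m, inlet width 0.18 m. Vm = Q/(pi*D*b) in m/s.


Vm = 7.2 / (pi * 1.2 * 0.18) = 10.6103 m/s


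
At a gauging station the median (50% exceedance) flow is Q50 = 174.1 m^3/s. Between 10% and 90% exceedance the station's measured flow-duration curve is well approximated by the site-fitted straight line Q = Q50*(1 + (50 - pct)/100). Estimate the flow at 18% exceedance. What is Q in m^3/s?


Q = 174.1 * (1 + (50 - 18)/100) = 229.8120 m^3/s


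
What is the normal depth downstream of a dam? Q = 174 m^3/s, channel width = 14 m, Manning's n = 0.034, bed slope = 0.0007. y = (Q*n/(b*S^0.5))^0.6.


y = (174 * 0.034 / (14 * 0.0007^0.5))^0.6 = 5.2724 m


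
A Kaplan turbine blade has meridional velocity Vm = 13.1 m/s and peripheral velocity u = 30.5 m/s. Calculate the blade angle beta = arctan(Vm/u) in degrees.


beta = arctan(13.1 / 30.5) = 23.2439 degrees


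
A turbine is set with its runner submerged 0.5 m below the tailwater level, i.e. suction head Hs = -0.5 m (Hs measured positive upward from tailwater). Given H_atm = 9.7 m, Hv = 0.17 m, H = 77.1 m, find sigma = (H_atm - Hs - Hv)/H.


sigma = (9.7 - (-0.5) - 0.17) / 77.1 = 0.1301


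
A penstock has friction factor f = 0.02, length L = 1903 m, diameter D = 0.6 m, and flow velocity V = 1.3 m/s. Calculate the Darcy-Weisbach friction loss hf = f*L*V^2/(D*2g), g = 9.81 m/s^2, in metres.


hf = 0.02 * 1903 * 1.3^2 / (0.6 * 2 * 9.81) = 5.4639 m


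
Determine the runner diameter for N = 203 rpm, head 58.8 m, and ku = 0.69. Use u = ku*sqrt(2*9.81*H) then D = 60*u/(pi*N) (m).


u = 0.69 * sqrt(2*9.81*58.8) = 23.4362 m/s
D = 60 * 23.4362 / (pi * 203) = 2.2049 m


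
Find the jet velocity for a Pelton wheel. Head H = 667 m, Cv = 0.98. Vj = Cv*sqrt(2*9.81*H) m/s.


Vj = 0.98 * sqrt(2*9.81*667) = 112.1085 m/s


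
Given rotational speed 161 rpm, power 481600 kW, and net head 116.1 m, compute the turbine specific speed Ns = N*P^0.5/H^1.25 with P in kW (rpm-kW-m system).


Ns = 161 * 481600^0.5 / 116.1^1.25 = 293.1763


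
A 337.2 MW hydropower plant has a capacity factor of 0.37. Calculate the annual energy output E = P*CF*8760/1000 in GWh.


E = 337.2 * 0.37 * 8760 / 1000 = 1092.9326 GWh


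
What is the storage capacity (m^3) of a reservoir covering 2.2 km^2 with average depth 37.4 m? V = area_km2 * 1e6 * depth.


V = 2.2 * 1e6 * 37.4 = 8.2280e+07 m^3


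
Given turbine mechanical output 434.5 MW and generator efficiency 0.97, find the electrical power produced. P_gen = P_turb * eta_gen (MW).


P_gen = 434.5 * 0.97 = 421.4650 MW


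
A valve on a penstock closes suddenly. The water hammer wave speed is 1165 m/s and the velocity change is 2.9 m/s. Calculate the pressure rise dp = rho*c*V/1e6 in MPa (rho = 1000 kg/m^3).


dp = 1000 * 1165 * 2.9 / 1e6 = 3.3785 MPa


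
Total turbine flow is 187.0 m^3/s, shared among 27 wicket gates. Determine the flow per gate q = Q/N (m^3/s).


q = 187.0 / 27 = 6.9259 m^3/s


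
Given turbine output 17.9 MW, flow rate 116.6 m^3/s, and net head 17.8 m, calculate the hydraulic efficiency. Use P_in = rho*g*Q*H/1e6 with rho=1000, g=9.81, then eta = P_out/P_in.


P_in = 1000 * 9.81 * 116.6 * 17.8 / 1e6 = 20.3605 MW
eta = 17.9 / 20.3605 = 0.8792


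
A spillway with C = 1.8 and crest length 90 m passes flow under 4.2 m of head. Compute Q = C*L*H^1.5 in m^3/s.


Q = 1.8 * 90 * 4.2^1.5 = 1394.4051 m^3/s


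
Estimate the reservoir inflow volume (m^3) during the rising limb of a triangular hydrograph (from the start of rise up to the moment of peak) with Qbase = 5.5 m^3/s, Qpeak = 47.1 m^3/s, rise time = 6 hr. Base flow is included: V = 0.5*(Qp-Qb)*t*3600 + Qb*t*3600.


V = 0.5*(47.1 - 5.5)*6*3600 + 5.5*6*3600 = 568080.0000 m^3


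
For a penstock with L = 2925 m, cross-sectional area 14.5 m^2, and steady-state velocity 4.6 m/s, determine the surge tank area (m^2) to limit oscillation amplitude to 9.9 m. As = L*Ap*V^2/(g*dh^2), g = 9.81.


As = 2925 * 14.5 * 4.6^2 / (9.81 * 9.9^2) = 933.4050 m^2


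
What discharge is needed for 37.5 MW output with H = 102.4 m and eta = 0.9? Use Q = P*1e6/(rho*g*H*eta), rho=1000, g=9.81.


Q = 37.5 * 1e6 / (1000 * 9.81 * 102.4 * 0.9) = 41.4782 m^3/s


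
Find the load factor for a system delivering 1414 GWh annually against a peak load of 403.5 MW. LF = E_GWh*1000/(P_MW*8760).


LF = 1414 * 1000 / (403.5 * 8760) = 0.4000


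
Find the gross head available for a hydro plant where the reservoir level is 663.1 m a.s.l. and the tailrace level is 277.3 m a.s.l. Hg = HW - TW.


Hg = 663.1 - 277.3 = 385.8000 m


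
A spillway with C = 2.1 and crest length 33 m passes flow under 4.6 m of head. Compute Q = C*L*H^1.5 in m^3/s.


Q = 2.1 * 33 * 4.6^1.5 = 683.7069 m^3/s


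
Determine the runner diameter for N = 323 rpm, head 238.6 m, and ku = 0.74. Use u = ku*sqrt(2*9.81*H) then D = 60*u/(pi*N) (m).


u = 0.74 * sqrt(2*9.81*238.6) = 50.6310 m/s
D = 60 * 50.6310 / (pi * 323) = 2.9937 m


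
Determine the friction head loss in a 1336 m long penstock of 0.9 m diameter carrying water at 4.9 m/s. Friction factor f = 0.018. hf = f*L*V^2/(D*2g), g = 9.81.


hf = 0.018 * 1336 * 4.9^2 / (0.9 * 2 * 9.81) = 32.6986 m


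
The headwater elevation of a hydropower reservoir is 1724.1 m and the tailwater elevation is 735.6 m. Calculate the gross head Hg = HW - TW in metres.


Hg = 1724.1 - 735.6 = 988.5000 m


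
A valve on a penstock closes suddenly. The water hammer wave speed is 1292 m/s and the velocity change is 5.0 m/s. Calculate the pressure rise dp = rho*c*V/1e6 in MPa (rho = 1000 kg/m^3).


dp = 1000 * 1292 * 5.0 / 1e6 = 6.4600 MPa


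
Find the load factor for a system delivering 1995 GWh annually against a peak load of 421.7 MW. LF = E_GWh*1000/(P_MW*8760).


LF = 1995 * 1000 / (421.7 * 8760) = 0.5401


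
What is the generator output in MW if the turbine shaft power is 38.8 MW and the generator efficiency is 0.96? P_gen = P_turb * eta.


P_gen = 38.8 * 0.96 = 37.2480 MW


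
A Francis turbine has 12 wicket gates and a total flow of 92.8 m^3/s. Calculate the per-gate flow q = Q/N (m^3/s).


q = 92.8 / 12 = 7.7333 m^3/s


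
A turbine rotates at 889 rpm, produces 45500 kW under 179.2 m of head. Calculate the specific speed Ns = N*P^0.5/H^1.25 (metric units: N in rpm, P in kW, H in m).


Ns = 889 * 45500^0.5 / 179.2^1.25 = 289.2244


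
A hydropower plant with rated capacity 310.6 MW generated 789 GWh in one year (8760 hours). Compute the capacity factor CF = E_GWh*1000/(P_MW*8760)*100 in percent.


CF = 789 * 1000 / (310.6 * 8760) * 100 = 28.9982 %


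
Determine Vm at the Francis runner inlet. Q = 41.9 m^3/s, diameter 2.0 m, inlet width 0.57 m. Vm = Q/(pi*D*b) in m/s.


Vm = 41.9 / (pi * 2.0 * 0.57) = 11.6993 m/s


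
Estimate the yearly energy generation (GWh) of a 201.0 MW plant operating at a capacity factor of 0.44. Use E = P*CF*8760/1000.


E = 201.0 * 0.44 * 8760 / 1000 = 774.7344 GWh


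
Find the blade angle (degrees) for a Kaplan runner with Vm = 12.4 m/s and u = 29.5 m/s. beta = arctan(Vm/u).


beta = arctan(12.4 / 29.5) = 22.7989 degrees


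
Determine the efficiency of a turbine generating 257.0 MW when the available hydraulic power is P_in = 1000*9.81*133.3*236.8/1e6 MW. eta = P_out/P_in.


P_in = 1000 * 9.81 * 133.3 * 236.8 / 1e6 = 309.6570 MW
eta = 257.0 / 309.6570 = 0.8300


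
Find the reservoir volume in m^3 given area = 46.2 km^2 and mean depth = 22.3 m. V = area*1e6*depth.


V = 46.2 * 1e6 * 22.3 = 1.0303e+09 m^3


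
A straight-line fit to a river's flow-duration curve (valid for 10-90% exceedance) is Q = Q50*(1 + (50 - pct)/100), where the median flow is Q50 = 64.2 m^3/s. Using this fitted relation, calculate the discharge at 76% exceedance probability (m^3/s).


Q = 64.2 * (1 + (50 - 76)/100) = 47.5080 m^3/s


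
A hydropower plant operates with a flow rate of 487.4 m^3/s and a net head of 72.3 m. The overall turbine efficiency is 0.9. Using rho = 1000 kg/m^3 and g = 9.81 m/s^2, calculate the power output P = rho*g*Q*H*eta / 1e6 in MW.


P = 1000 * 9.81 * 487.4 * 72.3 * 0.9 / 1e6 = 311.1253 MW
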